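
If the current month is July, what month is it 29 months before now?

February

29 = 2·12 + 5, so 29 mod 12 = 5.
July − 5 months → February.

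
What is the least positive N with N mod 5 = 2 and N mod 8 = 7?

x ≡ 2 (mod 5) gives x ∈ {2, 7}.
The first of these with x mod 8 = 7 is 7.

7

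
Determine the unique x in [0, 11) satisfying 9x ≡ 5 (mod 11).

9⁻¹ ≡ 5 (mod 11) because 9·5 = 45 = 4·11 + 1.
Multiplying both sides by 5: x ≡ 5·5 = 25 ≡ 3 (mod 11).

3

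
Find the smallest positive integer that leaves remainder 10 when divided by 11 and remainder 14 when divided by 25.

164

x ≡ 10 (mod 11) gives x ∈ {10, 21, 32, 43, 54, 65, 76, 87, …}.
The first of these with x mod 25 = 14 is 164.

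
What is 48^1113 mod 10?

Last digits of 8^n: 8, 4, 2, 6 (period 4).
1113 mod 4 = 1, so the last digit matches 8^1 = 8.

8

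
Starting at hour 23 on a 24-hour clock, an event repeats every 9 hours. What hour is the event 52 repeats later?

11

52·9 = 468.
468 − 19·24 = 12, so 468 ≡ 12 (mod 24).
(23 + 12) mod 24 = 11.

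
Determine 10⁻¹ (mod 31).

31 = 3·10 + 1
10 = 10·1 + 0
Back-substituting gives 10·28 ≡ 1 (mod 31).

28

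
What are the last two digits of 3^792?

Square-and-reduce mod 100: 3^1≡3, 3^2≡9, 3^4≡81, 3^8≡61, 3^16≡21, 3^32≡41, 3^64≡81, 3^128≡61, 3^256≡21, 3^512≡41.
792 = 8 + 16 + 256 + 512, so 3^792 ≡ 61·21·21·41 ≡ 41 (mod 100).

41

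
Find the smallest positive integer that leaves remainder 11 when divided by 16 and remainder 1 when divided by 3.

43

Since 3·11 ≡ 1 (mod 16), take x = 1 + 3·((11−1)·11 mod 16) = 1 + 3·14 = 43.
Check: 43 mod 16 = 11, 43 mod 3 = 1.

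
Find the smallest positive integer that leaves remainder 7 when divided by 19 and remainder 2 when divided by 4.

x ≡ 2 (mod 4) gives x ∈ {2, 6, 10, 14, 18, 22, 26}.
The first of these with x mod 19 = 7 is 26.

26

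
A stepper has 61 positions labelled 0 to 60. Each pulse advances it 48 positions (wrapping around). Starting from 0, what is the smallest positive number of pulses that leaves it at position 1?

48·14 = 672 = 11·61 + 1, so 48⁻¹ ≡ 14 (mod 61).

14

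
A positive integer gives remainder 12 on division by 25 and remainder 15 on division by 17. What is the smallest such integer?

287

x ≡ 15 (mod 17) gives x ∈ {15, 32, 49, 66, 83, 100, 117, 134, …}.
The first of these with x mod 25 = 12 is 287.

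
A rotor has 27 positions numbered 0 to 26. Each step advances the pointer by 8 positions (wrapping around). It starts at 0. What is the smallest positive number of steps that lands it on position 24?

The inverse of 8 mod 27 is 17 (since 8·17 = 136 ≡ 1).
So x ≡ 17·24 = 408 ≡ 3 (mod 27).

3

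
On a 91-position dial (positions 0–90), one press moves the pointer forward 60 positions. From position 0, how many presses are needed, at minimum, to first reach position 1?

44

91 = 1·60 + 31
60 = 1·31 + 29
31 = 1·29 + 2
29 = 14·2 + 1
2 = 2·1 + 0
Back-substituting gives 60·44 ≡ 1 (mod 91).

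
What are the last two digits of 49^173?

49

By repeated squaring mod 100: 49^1≡49, 49^2≡1, 49^4≡1, 49^8≡1, 49^16≡1, 49^32≡1, 49^64≡1, 49^128≡1.
173 = 1 + 4 + 8 + 32 + 128, so 49^173 ≡ 49·1·1·1·1 ≡ 49 (mod 100).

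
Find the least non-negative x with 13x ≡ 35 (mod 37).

13⁻¹ ≡ 20 (mod 37) because 13·20 = 260 = 7·37 + 1.
So x ≡ 20·35 = 700 ≡ 34 (mod 37).

34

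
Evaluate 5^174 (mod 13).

Successive squares of 5 mod 13: 5^1≡5, 5^2≡12, 5^4≡1, 5^8≡1, 5^16≡1, 5^32≡1, 5^64≡1, 5^128≡1.
Since 174 = 2 + 4 + 8 + 32 + 128 in binary, 5^174 ≡ 12·1·1·1·1 ≡ 12 (mod 13).

12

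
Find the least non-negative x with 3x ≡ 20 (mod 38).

The inverse of 3 mod 38 is 13 (since 3·13 = 39 ≡ 1).
So x ≡ 13·20 = 260 ≡ 32 (mod 38).
Check: 3·32 = 96 = 2·38 + 20.

32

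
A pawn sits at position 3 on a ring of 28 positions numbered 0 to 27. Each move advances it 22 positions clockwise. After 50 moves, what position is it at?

50·22 = 1100.
Dividing 1100 by 28 gives quotient 39 and remainder 8.
(3 + 8) mod 28 = 11.

11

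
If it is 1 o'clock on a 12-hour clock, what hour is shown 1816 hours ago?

9

1816 − 151·12 = 4, so 1816 ≡ 4 (mod 12).
1 − 4 → 9 on a 12-hour dial.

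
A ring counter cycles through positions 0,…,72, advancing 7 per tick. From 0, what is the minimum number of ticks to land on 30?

The inverse of 7 mod 73 is 21 (since 7·21 = 147 ≡ 1).
Multiplying both sides by 21: x ≡ 21·30 = 630 ≡ 46 (mod 73).

46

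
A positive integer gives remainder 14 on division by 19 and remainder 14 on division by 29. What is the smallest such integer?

14

x ≡ 14 (mod 19) gives x ∈ {14}.
The first of these with x mod 29 = 14 is 14.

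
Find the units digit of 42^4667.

Last digits of 2^n: 2, 4, 8, 6 (period 4).
4667 mod 4 = 3, so the last digit matches 2^3 = 8.

8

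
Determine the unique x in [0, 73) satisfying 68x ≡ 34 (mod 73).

37

68⁻¹ ≡ 29 (mod 73) because 68·29 = 1972 = 27·73 + 1.
Multiplying both sides by 29: x ≡ 29·34 = 986 ≡ 37 (mod 73).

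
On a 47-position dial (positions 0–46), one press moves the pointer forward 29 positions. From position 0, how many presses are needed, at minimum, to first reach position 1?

13

29·13 = 377 = 8·47 + 1, so 29⁻¹ ≡ 13 (mod 47).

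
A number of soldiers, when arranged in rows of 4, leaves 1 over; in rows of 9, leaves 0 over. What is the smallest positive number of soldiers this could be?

9

x ≡ 1 (mod 4) gives x ∈ {1, 5, 9}.
The first of these with x mod 9 = 0 is 9.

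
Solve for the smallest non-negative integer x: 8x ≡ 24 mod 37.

3

8⁻¹ ≡ 14 (mod 37) because 8·14 = 112 = 3·37 + 1.
Multiplying both sides by 14: x ≡ 14·24 = 336 ≡ 3 (mod 37).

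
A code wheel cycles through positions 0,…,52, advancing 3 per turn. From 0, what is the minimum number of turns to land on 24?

8

3⁻¹ ≡ 18 (mod 53) because 3·18 = 54 = 1·53 + 1.
Multiplying both sides by 18: x ≡ 18·24 = 432 ≡ 8 (mod 53).
Check: 3·8 = 24 = 0·53 + 24.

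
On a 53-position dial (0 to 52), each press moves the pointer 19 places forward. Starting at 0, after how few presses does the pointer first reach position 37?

19⁻¹ ≡ 14 (mod 53) because 19·14 = 266 = 5·53 + 1.
So x ≡ 14·37 = 518 ≡ 41 (mod 53).

41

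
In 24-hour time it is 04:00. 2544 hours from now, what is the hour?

2544 − 106·24 = 0, so 2544 ≡ 0 (mod 24).
(4 + 0) mod 24 = 4.

4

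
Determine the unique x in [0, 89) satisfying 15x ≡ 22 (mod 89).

The inverse of 15 mod 89 is 6 (since 15·6 = 90 ≡ 1).
Multiplying both sides by 6: x ≡ 6·22 = 132 ≡ 43 (mod 89).

43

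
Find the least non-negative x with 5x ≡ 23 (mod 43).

39

5⁻¹ ≡ 26 (mod 43) because 5·26 = 130 = 3·43 + 1.
So x ≡ 26·23 = 598 ≡ 39 (mod 43).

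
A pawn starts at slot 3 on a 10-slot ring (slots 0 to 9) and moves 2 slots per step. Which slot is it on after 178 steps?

178·2 = 356.
356 mod 10 = 6 (since 35·10 = 350).
(3 + 6) mod 10 = 9.

9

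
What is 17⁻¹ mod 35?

33

35 = 2·17 + 1
17 = 17·1 + 0
Back-substituting gives 17·33 ≡ 1 (mod 35).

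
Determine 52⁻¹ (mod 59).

59 = 1·52 + 7
52 = 7·7 + 3
7 = 2·3 + 1
3 = 3·1 + 0
Back-substituting gives 52·42 ≡ 1 (mod 59).

42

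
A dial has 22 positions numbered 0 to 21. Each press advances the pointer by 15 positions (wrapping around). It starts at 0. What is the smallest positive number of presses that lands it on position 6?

15⁻¹ ≡ 3 (mod 22) because 15·3 = 45 = 2·22 + 1.
Multiplying both sides by 3: x ≡ 3·6 = 18 ≡ 18 (mod 22).
Check: 15·18 = 270 = 12·22 + 6.

18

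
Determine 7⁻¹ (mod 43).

37

43 = 6·7 + 1
7 = 7·1 + 0
Back-substituting gives 7·37 ≡ 1 (mod 43).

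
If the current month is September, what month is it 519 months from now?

December

Dividing 519 by 12 gives quotient 43 and remainder 3.
September + 3 months → December.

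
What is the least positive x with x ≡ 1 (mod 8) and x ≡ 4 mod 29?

x ≡ 1 (mod 8) gives x ∈ {1, 9, 17, 25, 33}.
The first of these with x mod 29 = 4 is 33.

33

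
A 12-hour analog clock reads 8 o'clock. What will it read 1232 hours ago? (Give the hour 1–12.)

12

1232 − 102·12 = 8, so 1232 ≡ 8 (mod 12).
8 − 8 → 12 on a 12-hour dial.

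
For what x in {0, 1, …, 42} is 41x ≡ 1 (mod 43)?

41⁻¹ ≡ 21 (mod 43) because 41·21 = 861 = 20·43 + 1.
So x ≡ 21·1 = 21 ≡ 21 (mod 43).

21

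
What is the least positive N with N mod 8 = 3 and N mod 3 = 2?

x ≡ 2 (mod 3) gives x ∈ {2, 5, 8, 11}.
The first of these with x mod 8 = 3 is 11.

11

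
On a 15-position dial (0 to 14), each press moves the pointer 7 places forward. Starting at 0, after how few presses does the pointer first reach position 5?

5

The inverse of 7 mod 15 is 13 (since 7·13 = 91 ≡ 1).
Multiplying both sides by 13: x ≡ 13·5 = 65 ≡ 5 (mod 15).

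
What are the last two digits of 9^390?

By repeated squaring mod 100: 9^1≡9, 9^2≡81, 9^4≡61, 9^8≡21, 9^16≡41, 9^32≡81, 9^64≡61, 9^128≡21, 9^256≡41.
Since 390 = 2 + 4 + 128 + 256 in binary, 9^390 ≡ 81·61·21·41 ≡ 1 (mod 100).

01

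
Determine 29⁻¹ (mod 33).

8

29·8 = 232 = 7·33 + 1, so 29⁻¹ ≡ 8 (mod 33).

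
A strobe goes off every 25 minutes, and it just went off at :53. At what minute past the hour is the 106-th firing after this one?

3

106·25 = 2650.
2650 − 44·60 = 10, so 2650 ≡ 10 (mod 60).
(53 + 10) mod 60 = 3.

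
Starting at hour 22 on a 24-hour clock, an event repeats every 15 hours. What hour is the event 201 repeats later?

201·15 = 3015.
3015 mod 24 = 15 (since 125·24 = 3000).
(22 + 15) mod 24 = 13.

13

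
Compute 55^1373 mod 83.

By repeated squaring mod 83: 55^1≡55, 55^2≡37, 55^4≡41, 55^8≡21, 55^16≡26, 55^32≡12, 55^64≡61, 55^128≡69, 55^256≡30, 55^512≡70, 55^1024≡3.
1373 = 1 + 4 + 8 + 16 + 64 + 256 + 1024, so 55^1373 ≡ 55·41·21·26·61·30·3 ≡ 13 (mod 83).

13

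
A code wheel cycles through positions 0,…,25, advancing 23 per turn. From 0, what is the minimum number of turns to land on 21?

23⁻¹ ≡ 17 (mod 26) because 23·17 = 391 = 15·26 + 1.
So x ≡ 17·21 = 357 ≡ 19 (mod 26).

19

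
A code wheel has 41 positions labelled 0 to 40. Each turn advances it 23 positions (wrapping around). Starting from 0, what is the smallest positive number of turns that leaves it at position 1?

25

41 = 1·23 + 18
23 = 1·18 + 5
18 = 3·5 + 3
5 = 1·3 + 2
3 = 1·2 + 1
2 = 2·1 + 0
Back-substituting gives 23·25 ≡ 1 (mod 41).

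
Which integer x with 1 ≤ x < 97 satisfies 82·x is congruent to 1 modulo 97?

84

82·84 = 6888 = 71·97 + 1, so 82⁻¹ ≡ 84 (mod 97).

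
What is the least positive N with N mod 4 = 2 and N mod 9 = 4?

x ≡ 2 (mod 4) gives x ∈ {2, 6, 10, 14, 18, 22}.
The first of these with x mod 9 = 4 is 22.

22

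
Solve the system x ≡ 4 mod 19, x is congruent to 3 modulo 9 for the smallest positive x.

156

x ≡ 3 (mod 9) gives x ∈ {3, 12, 21, 30, 39, 48, 57, 66, …}.
The first of these with x mod 19 = 4 is 156.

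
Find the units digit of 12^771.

8

Powers of 2 mod 10 repeat with period 4: 2, 4, 8, 6.
771 leaves remainder 3 on division by 4, so 12^771 ends in 8.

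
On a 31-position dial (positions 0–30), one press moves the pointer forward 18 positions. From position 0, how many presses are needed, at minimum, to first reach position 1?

19

18·19 = 342 = 11·31 + 1, so 18⁻¹ ≡ 19 (mod 31).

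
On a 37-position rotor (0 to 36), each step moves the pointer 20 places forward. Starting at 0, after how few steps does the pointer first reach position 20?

The inverse of 20 mod 37 is 13 (since 20·13 = 260 ≡ 1).
Multiplying both sides by 13: x ≡ 13·20 = 260 ≡ 1 (mod 37).

1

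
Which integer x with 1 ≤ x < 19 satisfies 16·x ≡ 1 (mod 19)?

16·6 = 96 = 5·19 + 1, so 16⁻¹ ≡ 6 (mod 19).

6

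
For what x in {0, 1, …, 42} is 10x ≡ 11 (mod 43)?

10⁻¹ ≡ 13 (mod 43) because 10·13 = 130 = 3·43 + 1.
Multiplying both sides by 13: x ≡ 13·11 = 143 ≡ 14 (mod 43).
Check: 10·14 = 140 = 3·43 + 11.

14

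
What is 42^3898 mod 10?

Powers of 2 mod 10 repeat with period 4: 2, 4, 8, 6.
3898 mod 4 = 2, so the last digit matches 2^2 = 4.

4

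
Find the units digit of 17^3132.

The units digit of 17^n cycles with period 4: 7, 9, 3, 1, …
3132 leaves remainder 0 on division by 4, so 17^3132 ends in 1.

1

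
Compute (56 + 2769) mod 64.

9

2769 = 43·64 + 17, so 2769 mod 64 = 17.
(56 + 17) mod 64 = 9.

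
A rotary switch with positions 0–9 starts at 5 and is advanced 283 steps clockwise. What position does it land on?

8

Dividing 283 by 10 gives quotient 28 and remainder 3.
(5 + 3) mod 10 = 8.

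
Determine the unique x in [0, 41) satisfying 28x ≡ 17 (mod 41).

The inverse of 28 mod 41 is 22 (since 28·22 = 616 ≡ 1).
Multiplying both sides by 22: x ≡ 22·17 = 374 ≡ 5 (mod 41).
Check: 28·5 = 140 = 3·41 + 17.

5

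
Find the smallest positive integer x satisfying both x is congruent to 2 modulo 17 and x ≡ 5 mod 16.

53

Since 16·16 ≡ 1 (mod 17), take x = 5 + 16·((2−5)·16 mod 17) = 5 + 16·3 = 53.
Check: 53 mod 17 = 2, 53 mod 16 = 5.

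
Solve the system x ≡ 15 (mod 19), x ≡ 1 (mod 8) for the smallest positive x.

129

x ≡ 1 (mod 8) gives x ∈ {1, 9, 17, 25, 33, 41, 49, 57, …}.
The first of these with x mod 19 = 15 is 129.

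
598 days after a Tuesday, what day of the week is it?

Friday

Dividing 598 by 7 gives quotient 85 and remainder 3.
Tuesday + 3 days → Friday.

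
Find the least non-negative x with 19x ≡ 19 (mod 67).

1

The inverse of 19 mod 67 is 60 (since 19·60 = 1140 ≡ 1).
Multiplying both sides by 60: x ≡ 60·19 = 1140 ≡ 1 (mod 67).
Check: 19·1 = 19 = 0·67 + 19.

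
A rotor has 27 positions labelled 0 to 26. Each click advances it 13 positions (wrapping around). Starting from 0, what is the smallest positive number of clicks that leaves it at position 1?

27 = 2·13 + 1
13 = 13·1 + 0
Back-substituting gives 13·25 ≡ 1 (mod 27).

25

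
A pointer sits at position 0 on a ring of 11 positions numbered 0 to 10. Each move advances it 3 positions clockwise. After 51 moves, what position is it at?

10

51·3 = 153.
Dividing 153 by 11 gives quotient 13 and remainder 10.
(0 + 10) mod 11 = 10.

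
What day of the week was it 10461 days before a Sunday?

10461 − 1494·7 = 3, so 10461 ≡ 3 (mod 7).
Sunday − 3 days → Thursday.

Thursday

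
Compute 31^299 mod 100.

Square-and-reduce mod 100: 31^1≡31, 31^2≡61, 31^4≡21, 31^8≡41, 31^16≡81, 31^32≡61, 31^64≡21, 31^128≡41, 31^256≡81.
299 = 1 + 2 + 8 + 32 + 256, so 31^299 ≡ 31·61·41·61·81 ≡ 71 (mod 100).

71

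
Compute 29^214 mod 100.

By repeated squaring mod 100: 29^1≡29, 29^2≡41, 29^4≡81, 29^8≡61, 29^16≡21, 29^32≡41, 29^64≡81, 29^128≡61.
214 = 2 + 4 + 16 + 64 + 128, so 29^214 ≡ 41·81·21·81·61 ≡ 81 (mod 100).

81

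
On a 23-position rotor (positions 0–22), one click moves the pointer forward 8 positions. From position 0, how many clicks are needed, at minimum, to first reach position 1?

3

23 = 2·8 + 7
8 = 1·7 + 1
7 = 7·1 + 0
Back-substituting gives 8·3 ≡ 1 (mod 23).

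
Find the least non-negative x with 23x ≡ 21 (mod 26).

19

23⁻¹ ≡ 17 (mod 26) because 23·17 = 391 = 15·26 + 1.
Multiplying both sides by 17: x ≡ 17·21 = 357 ≡ 19 (mod 26).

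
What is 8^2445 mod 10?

Last digits of 8^n: 8, 4, 2, 6 (period 4).
2445 leaves remainder 1 on division by 4, so 8^2445 ends in 8.

8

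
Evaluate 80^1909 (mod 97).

Successive squares of 80 mod 97: 80^1≡80, 80^2≡95, 80^4≡4, 80^8≡16, 80^16≡62, 80^32≡61, 80^64≡35, 80^128≡61, 80^256≡35, 80^512≡61, 80^1024≡35.
1909 = 1 + 4 + 16 + 32 + 64 + 256 + 512 + 1024, so 80^1909 ≡ 80·4·62·61·35·35·61·35 ≡ 74 (mod 97).

74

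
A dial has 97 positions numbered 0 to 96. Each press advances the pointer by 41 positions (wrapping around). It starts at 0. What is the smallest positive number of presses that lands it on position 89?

The inverse of 41 mod 97 is 71 (since 41·71 = 2911 ≡ 1).
Multiplying both sides by 71: x ≡ 71·89 = 6319 ≡ 14 (mod 97).
Check: 41·14 = 574 = 5·97 + 89.

14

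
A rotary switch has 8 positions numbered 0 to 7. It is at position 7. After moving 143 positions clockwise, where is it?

6

143 = 17·8 + 7, so 143 mod 8 = 7.
(7 + 7) mod 8 = 6.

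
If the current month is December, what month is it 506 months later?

February

506 = 42·12 + 2, so 506 mod 12 = 2.
December + 2 months → February.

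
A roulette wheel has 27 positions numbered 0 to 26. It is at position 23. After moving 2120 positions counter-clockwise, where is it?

9

2120 − 78·27 = 14, so 2120 ≡ 14 (mod 27).
(23 − 14) mod 27 = 9.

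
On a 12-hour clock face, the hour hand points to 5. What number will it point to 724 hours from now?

9

724 − 60·12 = 4, so 724 ≡ 4 (mod 12).
5 + 4 → 9 on a 12-hour dial.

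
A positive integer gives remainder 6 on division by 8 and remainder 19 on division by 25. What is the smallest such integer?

Since 25·1 ≡ 1 (mod 8), take x = 19 + 25·((6−19)·1 mod 8) = 19 + 25·3 = 94.
Check: 94 mod 8 = 6, 94 mod 25 = 19.

94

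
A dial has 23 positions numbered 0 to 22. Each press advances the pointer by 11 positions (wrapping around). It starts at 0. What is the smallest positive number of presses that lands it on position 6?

The inverse of 11 mod 23 is 21 (since 11·21 = 231 ≡ 1).
So x ≡ 21·6 = 126 ≡ 11 (mod 23).

11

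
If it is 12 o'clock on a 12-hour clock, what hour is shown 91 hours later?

7

91 mod 12 = 7 (since 7·12 = 84).
12 + 7 → 7 on a 12-hour dial.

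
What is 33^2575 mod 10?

7

Last digits of 3^n: 3, 9, 7, 1 (period 4).
2575 leaves remainder 3 on division by 4, so 33^2575 ends in 7.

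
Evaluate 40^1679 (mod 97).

Successive squares of 40 mod 97: 40^1≡40, 40^2≡48, 40^4≡73, 40^8≡91, 40^16≡36, 40^32≡35, 40^64≡61, 40^128≡35, 40^256≡61, 40^512≡35, 40^1024≡61.
1679 = 1 + 2 + 4 + 8 + 128 + 512 + 1024, so 40^1679 ≡ 40·48·73·91·35·35·61 ≡ 80 (mod 97).

80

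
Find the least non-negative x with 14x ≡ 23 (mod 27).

19

The inverse of 14 mod 27 is 2 (since 14·2 = 28 ≡ 1).
Multiplying both sides by 2: x ≡ 2·23 = 46 ≡ 19 (mod 27).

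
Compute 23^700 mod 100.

Square-and-reduce mod 100: 23^1≡23, 23^2≡29, 23^4≡41, 23^8≡81, 23^16≡61, 23^32≡21, 23^64≡41, 23^128≡81, 23^256≡61, 23^512≡21.
Since 700 = 4 + 8 + 16 + 32 + 128 + 512 in binary, 23^700 ≡ 41·81·61·21·81·21 ≡ 1 (mod 100).

1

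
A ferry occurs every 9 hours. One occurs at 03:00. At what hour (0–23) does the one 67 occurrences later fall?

67·9 = 603.
603 mod 24 = 3 (since 25·24 = 600).
(3 + 3) mod 24 = 6.

6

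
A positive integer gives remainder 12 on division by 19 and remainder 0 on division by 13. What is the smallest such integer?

221

x ≡ 0 (mod 13) gives x ∈ {0, 13, 26, 39, 52, 65, 78, 91, …}.
The first of these with x mod 19 = 12 is 221.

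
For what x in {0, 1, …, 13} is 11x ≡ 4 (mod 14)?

8

The inverse of 11 mod 14 is 9 (since 11·9 = 99 ≡ 1).
Multiplying both sides by 9: x ≡ 9·4 = 36 ≡ 8 (mod 14).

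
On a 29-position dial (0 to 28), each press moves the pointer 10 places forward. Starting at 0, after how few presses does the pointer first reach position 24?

The inverse of 10 mod 29 is 3 (since 10·3 = 30 ≡ 1).
So x ≡ 3·24 = 72 ≡ 14 (mod 29).
Check: 10·14 = 140 = 4·29 + 24.

14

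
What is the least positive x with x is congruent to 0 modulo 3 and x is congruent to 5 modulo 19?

x ≡ 0 (mod 3) gives x ∈ {0, 3, 6, 9, 12, 15, 18, 21, …}.
The first of these with x mod 19 = 5 is 24.

24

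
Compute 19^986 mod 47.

Square-and-reduce mod 47: 19^1≡19, 19^2≡32, 19^4≡37, 19^8≡6, 19^16≡36, 19^32≡27, 19^64≡24, 19^128≡12, 19^256≡3, 19^512≡9.
986 = 2 + 8 + 16 + 64 + 128 + 256 + 512, so 19^986 ≡ 32·6·36·24·12·3·9 ≡ 16 (mod 47).

16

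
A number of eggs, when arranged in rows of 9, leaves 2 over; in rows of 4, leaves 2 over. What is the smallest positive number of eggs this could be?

x ≡ 2 (mod 4) gives x ∈ {2}.
The first of these with x mod 9 = 2 is 2.

2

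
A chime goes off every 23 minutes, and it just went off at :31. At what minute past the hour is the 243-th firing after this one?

40

243·23 = 5589.
5589 − 93·60 = 9, so 5589 ≡ 9 (mod 60).
(31 + 9) mod 60 = 40.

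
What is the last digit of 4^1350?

6

Powers of 4 mod 10 repeat with period 2: 4, 6.
1350 mod 2 = 0, so the last digit matches 4^2 = 6.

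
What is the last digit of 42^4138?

Powers of 2 mod 10 repeat with period 4: 2, 4, 8, 6.
4138 leaves remainder 2 on division by 4, so 42^4138 ends in 4.

4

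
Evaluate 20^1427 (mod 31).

Square-and-reduce mod 31: 20^1≡20, 20^2≡28, 20^4≡9, 20^8≡19, 20^16≡20, 20^32≡28, 20^64≡9, 20^128≡19, 20^256≡20, 20^512≡28, 20^1024≡9.
1427 = 1 + 2 + 16 + 128 + 256 + 1024, so 20^1427 ≡ 20·28·20·19·20·9 ≡ 28 (mod 31).

28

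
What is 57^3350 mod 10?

9

Powers of 7 mod 10 repeat with period 4: 7, 9, 3, 1.
3350 leaves remainder 2 on division by 4, so 57^3350 ends in 9.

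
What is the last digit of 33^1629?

3

Last digits of 3^n: 3, 9, 7, 1 (period 4).
1629 mod 4 = 1, so the last digit matches 3^1 = 3.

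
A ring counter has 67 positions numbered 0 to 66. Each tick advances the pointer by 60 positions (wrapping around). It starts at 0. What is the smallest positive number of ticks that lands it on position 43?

13

The inverse of 60 mod 67 is 19 (since 60·19 = 1140 ≡ 1).
Multiplying both sides by 19: x ≡ 19·43 = 817 ≡ 13 (mod 67).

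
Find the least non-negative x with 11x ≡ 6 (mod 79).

58

11⁻¹ ≡ 36 (mod 79) because 11·36 = 396 = 5·79 + 1.
So x ≡ 36·6 = 216 ≡ 58 (mod 79).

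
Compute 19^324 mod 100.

By repeated squaring mod 100: 19^1≡19, 19^2≡61, 19^4≡21, 19^8≡41, 19^16≡81, 19^32≡61, 19^64≡21, 19^128≡41, 19^256≡81.
324 = 4 + 64 + 256, so 19^324 ≡ 21·21·81 ≡ 21 (mod 100).

21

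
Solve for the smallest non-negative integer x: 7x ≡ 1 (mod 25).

18

7⁻¹ ≡ 18 (mod 25) because 7·18 = 126 = 5·25 + 1.
So x ≡ 18·1 = 18 ≡ 18 (mod 25).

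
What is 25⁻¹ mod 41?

23

25·23 = 575 = 14·41 + 1, so 25⁻¹ ≡ 23 (mod 41).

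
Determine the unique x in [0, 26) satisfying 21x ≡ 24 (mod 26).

16

The inverse of 21 mod 26 is 5 (since 21·5 = 105 ≡ 1).
So x ≡ 5·24 = 120 ≡ 16 (mod 26).
Check: 21·16 = 336 = 12·26 + 24.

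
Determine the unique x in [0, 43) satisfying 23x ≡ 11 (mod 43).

23⁻¹ ≡ 15 (mod 43) because 23·15 = 345 = 8·43 + 1.
So x ≡ 15·11 = 165 ≡ 36 (mod 43).
Check: 23·36 = 828 = 19·43 + 11.

36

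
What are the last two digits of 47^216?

21

Successive squares of 47 mod 100: 47^1≡47, 47^2≡9, 47^4≡81, 47^8≡61, 47^16≡21, 47^32≡41, 47^64≡81, 47^128≡61.
Since 216 = 8 + 16 + 64 + 128 in binary, 47^216 ≡ 61·21·81·61 ≡ 21 (mod 100).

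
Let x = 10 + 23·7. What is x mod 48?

23·7 = 161.
161 − 3·48 = 17, so 161 ≡ 17 (mod 48).
(10 + 17) mod 48 = 27.

27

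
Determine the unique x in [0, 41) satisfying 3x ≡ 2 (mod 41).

28

The inverse of 3 mod 41 is 14 (since 3·14 = 42 ≡ 1).
Multiplying both sides by 14: x ≡ 14·2 = 28 ≡ 28 (mod 41).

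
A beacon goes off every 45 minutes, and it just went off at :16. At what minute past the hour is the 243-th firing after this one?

243·45 = 10935.
Dividing 10935 by 60 gives quotient 182 and remainder 15.
(16 + 15) mod 60 = 31.

31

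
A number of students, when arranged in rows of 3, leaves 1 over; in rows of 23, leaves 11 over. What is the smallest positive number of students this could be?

x ≡ 1 (mod 3) gives x ∈ {1, 4, 7, 10, 13, 16, 19, 22, …}.
The first of these with x mod 23 = 11 is 34.

34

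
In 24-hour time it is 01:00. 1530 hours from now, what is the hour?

1530 mod 24 = 18 (since 63·24 = 1512).
(1 + 18) mod 24 = 19.

19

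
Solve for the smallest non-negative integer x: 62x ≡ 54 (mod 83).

33

62⁻¹ ≡ 79 (mod 83) because 62·79 = 4898 = 59·83 + 1.
Multiplying both sides by 79: x ≡ 79·54 = 4266 ≡ 33 (mod 83).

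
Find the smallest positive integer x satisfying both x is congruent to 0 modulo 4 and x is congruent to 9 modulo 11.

x ≡ 0 (mod 4) gives x ∈ {0, 4, 8, 12, 16, 20}.
The first of these with x mod 11 = 9 is 20.

20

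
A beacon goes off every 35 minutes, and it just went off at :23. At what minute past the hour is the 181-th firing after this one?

181·35 = 6335.
Dividing 6335 by 60 gives quotient 105 and remainder 35.
(23 + 35) mod 60 = 58.

58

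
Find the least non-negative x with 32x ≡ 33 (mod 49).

32⁻¹ ≡ 23 (mod 49) because 32·23 = 736 = 15·49 + 1.
Multiplying both sides by 23: x ≡ 23·33 = 759 ≡ 24 (mod 49).

24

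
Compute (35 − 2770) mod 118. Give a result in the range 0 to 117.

2770 = 23·118 + 56, so 2770 mod 118 = 56.
(35 − 56) mod 118 = 97.

97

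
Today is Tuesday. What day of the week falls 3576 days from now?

3576 = 510·7 + 6, so 3576 mod 7 = 6.
Tuesday + 6 days → Monday.

Monday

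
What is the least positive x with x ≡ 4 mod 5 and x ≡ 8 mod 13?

Since 13·2 ≡ 1 (mod 5), take x = 8 + 13·((4−8)·2 mod 5) = 8 + 13·2 = 34.
Check: 34 mod 5 = 4, 34 mod 13 = 8.

34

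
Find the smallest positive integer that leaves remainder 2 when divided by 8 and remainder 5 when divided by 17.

90

x ≡ 2 (mod 8) gives x ∈ {2, 10, 18, 26, 34, 42, 50, 58, …}.
The first of these with x mod 17 = 5 is 90.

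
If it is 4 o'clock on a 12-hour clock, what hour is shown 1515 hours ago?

1

Dividing 1515 by 12 gives quotient 126 and remainder 3.
4 − 3 → 1 on a 12-hour dial.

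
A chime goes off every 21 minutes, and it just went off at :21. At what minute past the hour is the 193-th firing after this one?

54

193·21 = 4053.
4053 = 67·60 + 33, so 4053 mod 60 = 33.
(21 + 33) mod 60 = 54.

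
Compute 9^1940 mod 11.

Square-and-reduce mod 11: 9^1≡9, 9^2≡4, 9^4≡5, 9^8≡3, 9^16≡9, 9^32≡4, 9^64≡5, 9^128≡3, 9^256≡9, 9^512≡4, 9^1024≡5.
1940 = 4 + 16 + 128 + 256 + 512 + 1024, so 9^1940 ≡ 5·9·3·9·4·5 ≡ 1 (mod 11).

1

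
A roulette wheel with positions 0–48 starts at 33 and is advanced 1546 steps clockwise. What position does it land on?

11

Dividing 1546 by 49 gives quotient 31 and remainder 27.
(33 + 27) mod 49 = 11.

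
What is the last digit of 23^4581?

Last digits of 3^n: 3, 9, 7, 1 (period 4).
4581 mod 4 = 1, so the last digit matches 3^1 = 3.

3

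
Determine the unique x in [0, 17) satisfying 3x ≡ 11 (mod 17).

15

3⁻¹ ≡ 6 (mod 17) because 3·6 = 18 = 1·17 + 1.
So x ≡ 6·11 = 66 ≡ 15 (mod 17).
Check: 3·15 = 45 = 2·17 + 11.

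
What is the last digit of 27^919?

3

Powers of 7 mod 10 repeat with period 4: 7, 9, 3, 1.
919 mod 4 = 3, so the last digit matches 7^3 = 3.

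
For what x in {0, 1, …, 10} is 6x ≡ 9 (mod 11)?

The inverse of 6 mod 11 is 2 (since 6·2 = 12 ≡ 1).
Multiplying both sides by 2: x ≡ 2·9 = 18 ≡ 7 (mod 11).
Check: 6·7 = 42 = 3·11 + 9.

7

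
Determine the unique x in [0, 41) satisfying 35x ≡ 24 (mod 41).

The inverse of 35 mod 41 is 34 (since 35·34 = 1190 ≡ 1).
Multiplying both sides by 34: x ≡ 34·24 = 816 ≡ 37 (mod 41).
Check: 35·37 = 1295 = 31·41 + 24.

37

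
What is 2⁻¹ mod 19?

10

2·10 = 20 = 1·19 + 1, so 2⁻¹ ≡ 10 (mod 19).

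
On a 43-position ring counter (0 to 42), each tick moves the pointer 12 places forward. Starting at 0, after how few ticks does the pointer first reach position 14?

12⁻¹ ≡ 18 (mod 43) because 12·18 = 216 = 5·43 + 1.
Multiplying both sides by 18: x ≡ 18·14 = 252 ≡ 37 (mod 43).

37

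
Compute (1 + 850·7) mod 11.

0

850·7 = 5950.
5950 mod 11 = 10 (since 540·11 = 5940).
(1 + 10) mod 11 = 0.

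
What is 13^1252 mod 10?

1

Powers of 3 mod 10 repeat with period 4: 3, 9, 7, 1.
1252 leaves remainder 0 on division by 4, so 13^1252 ends in 1.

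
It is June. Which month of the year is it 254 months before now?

254 mod 12 = 2 (since 21·12 = 252).
June − 2 months → April.

April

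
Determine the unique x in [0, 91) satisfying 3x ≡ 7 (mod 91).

63

The inverse of 3 mod 91 is 61 (since 3·61 = 183 ≡ 1).
Multiplying both sides by 61: x ≡ 61·7 = 427 ≡ 63 (mod 91).
Check: 3·63 = 189 = 2·91 + 7.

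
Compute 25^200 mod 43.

Square-and-reduce mod 43: 25^1≡25, 25^2≡23, 25^4≡13, 25^8≡40, 25^16≡9, 25^32≡38, 25^64≡25, 25^128≡23.
200 = 8 + 64 + 128, so 25^200 ≡ 40·25·23 ≡ 38 (mod 43).

38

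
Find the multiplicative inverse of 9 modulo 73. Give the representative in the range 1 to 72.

65

9·65 = 585 = 8·73 + 1, so 9⁻¹ ≡ 65 (mod 73).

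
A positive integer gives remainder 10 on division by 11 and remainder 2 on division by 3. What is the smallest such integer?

32

Since 3·4 ≡ 1 (mod 11), take x = 2 + 3·((10−2)·4 mod 11) = 2 + 3·10 = 32.
Check: 32 mod 11 = 10, 32 mod 3 = 2.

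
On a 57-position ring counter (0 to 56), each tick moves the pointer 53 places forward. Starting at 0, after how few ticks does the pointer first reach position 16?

53⁻¹ ≡ 14 (mod 57) because 53·14 = 742 = 13·57 + 1.
So x ≡ 14·16 = 224 ≡ 53 (mod 57).

53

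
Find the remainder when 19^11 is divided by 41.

34

Successive squares of 19 mod 41: 19^1≡19, 19^2≡33, 19^4≡23, 19^8≡37.
11 = 1 + 2 + 8, so 19^11 ≡ 19·33·37 ≡ 34 (mod 41).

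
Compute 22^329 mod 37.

13

Successive squares of 22 mod 37: 22^1≡22, 22^2≡3, 22^4≡9, 22^8≡7, 22^16≡12, 22^32≡33, 22^64≡16, 22^128≡34, 22^256≡9.
Since 329 = 1 + 8 + 64 + 256 in binary, 22^329 ≡ 22·7·16·9 ≡ 13 (mod 37).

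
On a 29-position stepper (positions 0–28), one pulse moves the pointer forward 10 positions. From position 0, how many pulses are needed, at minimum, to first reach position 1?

3

29 = 2·10 + 9
10 = 1·9 + 1
9 = 9·1 + 0
Back-substituting gives 10·3 ≡ 1 (mod 29).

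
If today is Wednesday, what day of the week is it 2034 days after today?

Sunday

Dividing 2034 by 7 gives quotient 290 and remainder 4.
Wednesday + 4 days → Sunday.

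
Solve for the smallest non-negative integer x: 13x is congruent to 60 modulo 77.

52

13⁻¹ ≡ 6 (mod 77) because 13·6 = 78 = 1·77 + 1.
So x ≡ 6·60 = 360 ≡ 52 (mod 77).
Check: 13·52 = 676 = 8·77 + 60.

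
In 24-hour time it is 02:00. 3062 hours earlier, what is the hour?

12

3062 − 127·24 = 14, so 3062 ≡ 14 (mod 24).
(2 − 14) mod 24 = 12.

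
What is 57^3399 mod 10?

3

Last digits of 7^n: 7, 9, 3, 1 (period 4).
3399 leaves remainder 3 on division by 4, so 57^3399 ends in 3.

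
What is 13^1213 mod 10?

Last digits of 3^n: 3, 9, 7, 1 (period 4).
1213 leaves remainder 1 on division by 4, so 13^1213 ends in 3.

3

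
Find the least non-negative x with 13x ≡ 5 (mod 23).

11

13⁻¹ ≡ 16 (mod 23) because 13·16 = 208 = 9·23 + 1.
Multiplying both sides by 16: x ≡ 16·5 = 80 ≡ 11 (mod 23).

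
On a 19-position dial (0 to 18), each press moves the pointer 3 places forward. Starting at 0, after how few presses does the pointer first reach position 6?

3⁻¹ ≡ 13 (mod 19) because 3·13 = 39 = 2·19 + 1.
So x ≡ 13·6 = 78 ≡ 2 (mod 19).
Check: 3·2 = 6 = 0·19 + 6.

2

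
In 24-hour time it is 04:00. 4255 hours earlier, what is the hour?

21

4255 − 177·24 = 7, so 4255 ≡ 7 (mod 24).
(4 − 7) mod 24 = 21.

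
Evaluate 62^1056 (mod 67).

1

By repeated squaring mod 67: 62^1≡62, 62^2≡25, 62^4≡22, 62^8≡15, 62^16≡24, 62^32≡40, 62^64≡59, 62^128≡64, 62^256≡9, 62^512≡14, 62^1024≡62.
1056 = 32 + 1024, so 62^1056 ≡ 40·62 ≡ 1 (mod 67).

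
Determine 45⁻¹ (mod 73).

45·13 = 585 = 8·73 + 1, so 45⁻¹ ≡ 13 (mod 73).

13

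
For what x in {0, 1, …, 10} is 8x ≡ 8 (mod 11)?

The inverse of 8 mod 11 is 7 (since 8·7 = 56 ≡ 1).
Multiplying both sides by 7: x ≡ 7·8 = 56 ≡ 1 (mod 11).

1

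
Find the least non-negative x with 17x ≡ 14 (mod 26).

10

The inverse of 17 mod 26 is 23 (since 17·23 = 391 ≡ 1).
Multiplying both sides by 23: x ≡ 23·14 = 322 ≡ 10 (mod 26).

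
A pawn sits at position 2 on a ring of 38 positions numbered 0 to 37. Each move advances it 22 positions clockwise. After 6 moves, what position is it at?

20

6·22 = 132.
132 − 3·38 = 18, so 132 ≡ 18 (mod 38).
(2 + 18) mod 38 = 20.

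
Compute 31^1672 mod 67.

29

Square-and-reduce mod 67: 31^1≡31, 31^2≡23, 31^4≡60, 31^8≡49, 31^16≡56, 31^32≡54, 31^64≡35, 31^128≡19, 31^256≡26, 31^512≡6, 31^1024≡36.
Since 1672 = 8 + 128 + 512 + 1024 in binary, 31^1672 ≡ 49·19·6·36 ≡ 29 (mod 67).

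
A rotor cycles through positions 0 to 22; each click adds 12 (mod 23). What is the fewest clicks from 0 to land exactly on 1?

12·2 = 24 = 1·23 + 1, so 12⁻¹ ≡ 2 (mod 23).

2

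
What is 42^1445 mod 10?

Powers of 2 mod 10 repeat with period 4: 2, 4, 8, 6.
1445 mod 4 = 1, so the last digit matches 2^1 = 2.

2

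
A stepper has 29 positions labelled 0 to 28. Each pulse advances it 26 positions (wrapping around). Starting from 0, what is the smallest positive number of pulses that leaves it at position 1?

29 = 1·26 + 3
26 = 8·3 + 2
3 = 1·2 + 1
2 = 2·1 + 0
Back-substituting gives 26·19 ≡ 1 (mod 29).

19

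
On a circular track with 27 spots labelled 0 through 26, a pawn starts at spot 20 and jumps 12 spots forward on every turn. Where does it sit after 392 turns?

26

392·12 = 4704.
4704 mod 27 = 6 (since 174·27 = 4698).
(20 + 6) mod 27 = 26.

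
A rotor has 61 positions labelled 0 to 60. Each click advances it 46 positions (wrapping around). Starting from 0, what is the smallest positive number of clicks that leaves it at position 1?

4

46·4 = 184 = 3·61 + 1, so 46⁻¹ ≡ 4 (mod 61).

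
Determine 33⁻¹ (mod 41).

5

33·5 = 165 = 4·41 + 1, so 33⁻¹ ≡ 5 (mod 41).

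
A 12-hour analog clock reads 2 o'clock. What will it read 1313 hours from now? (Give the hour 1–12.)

1313 − 109·12 = 5, so 1313 ≡ 5 (mod 12).
2 + 5 → 7 on a 12-hour dial.

7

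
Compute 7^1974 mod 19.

1

Square-and-reduce mod 19: 7^1≡7, 7^2≡11, 7^4≡7, 7^8≡11, 7^16≡7, 7^32≡11, 7^64≡7, 7^128≡11, 7^256≡7, 7^512≡11, 7^1024≡7.
Since 1974 = 2 + 4 + 16 + 32 + 128 + 256 + 512 + 1024 in binary, 7^1974 ≡ 11·7·7·11·11·7·11·7 ≡ 1 (mod 19).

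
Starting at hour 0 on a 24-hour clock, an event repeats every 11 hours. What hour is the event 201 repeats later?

201·11 = 2211.
2211 = 92·24 + 3, so 2211 mod 24 = 3.
(0 + 3) mod 24 = 3.

3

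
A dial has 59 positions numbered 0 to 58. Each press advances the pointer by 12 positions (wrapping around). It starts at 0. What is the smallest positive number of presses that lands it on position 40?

23

The inverse of 12 mod 59 is 5 (since 12·5 = 60 ≡ 1).
So x ≡ 5·40 = 200 ≡ 23 (mod 59).
Check: 12·23 = 276 = 4·59 + 40.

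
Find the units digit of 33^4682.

Powers of 3 mod 10 repeat with period 4: 3, 9, 7, 1.
4682 leaves remainder 2 on division by 4, so 33^4682 ends in 9.

9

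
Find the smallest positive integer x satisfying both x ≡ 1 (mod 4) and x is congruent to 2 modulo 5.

x ≡ 1 (mod 4) gives x ∈ {1, 5, 9, 13, 17}.
The first of these with x mod 5 = 2 is 17.

17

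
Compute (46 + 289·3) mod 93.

76

289·3 = 867.
867 − 9·93 = 30, so 867 ≡ 30 (mod 93).
(46 + 30) mod 93 = 76.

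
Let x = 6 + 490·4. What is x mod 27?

490·4 = 1960.
1960 − 72·27 = 16, so 1960 ≡ 16 (mod 27).
(6 + 16) mod 27 = 22.

22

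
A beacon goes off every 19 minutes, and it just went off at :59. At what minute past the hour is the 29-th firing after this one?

29·19 = 551.
551 mod 60 = 11 (since 9·60 = 540).
(59 + 11) mod 60 = 10.

10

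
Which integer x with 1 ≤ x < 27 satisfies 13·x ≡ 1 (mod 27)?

13·25 = 325 = 12·27 + 1, so 13⁻¹ ≡ 25 (mod 27).

25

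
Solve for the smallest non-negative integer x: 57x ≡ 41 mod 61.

The inverse of 57 mod 61 is 15 (since 57·15 = 855 ≡ 1).
So x ≡ 15·41 = 615 ≡ 5 (mod 61).

5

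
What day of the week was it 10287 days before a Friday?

Monday

10287 = 1469·7 + 4, so 10287 mod 7 = 4.
Friday − 4 days → Monday.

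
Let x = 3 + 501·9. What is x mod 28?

501·9 = 4509.
4509 mod 28 = 1 (since 161·28 = 4508).
(3 + 1) mod 28 = 4.

4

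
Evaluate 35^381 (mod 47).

41

By repeated squaring mod 47: 35^1≡35, 35^2≡3, 35^4≡9, 35^8≡34, 35^16≡28, 35^32≡32, 35^64≡37, 35^128≡6, 35^256≡36.
Since 381 = 1 + 4 + 8 + 16 + 32 + 64 + 256 in binary, 35^381 ≡ 35·9·34·28·32·37·36 ≡ 41 (mod 47).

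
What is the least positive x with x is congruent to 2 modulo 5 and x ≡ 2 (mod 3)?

x ≡ 2 (mod 3) gives x ∈ {2}.
The first of these with x mod 5 = 2 is 2.

2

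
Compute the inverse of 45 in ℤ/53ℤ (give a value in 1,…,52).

33

53 = 1·45 + 8
45 = 5·8 + 5
8 = 1·5 + 3
5 = 1·3 + 2
3 = 1·2 + 1
2 = 2·1 + 0
Back-substituting gives 45·33 ≡ 1 (mod 53).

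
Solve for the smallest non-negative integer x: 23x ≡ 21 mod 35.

7

23⁻¹ ≡ 32 (mod 35) because 23·32 = 736 = 21·35 + 1.
So x ≡ 32·21 = 672 ≡ 7 (mod 35).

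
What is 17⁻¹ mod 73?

43

73 = 4·17 + 5
17 = 3·5 + 2
5 = 2·2 + 1
2 = 2·1 + 0
Back-substituting gives 17·43 ≡ 1 (mod 73).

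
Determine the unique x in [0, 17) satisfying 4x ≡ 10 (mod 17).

4⁻¹ ≡ 13 (mod 17) because 4·13 = 52 = 3·17 + 1.
Multiplying both sides by 13: x ≡ 13·10 = 130 ≡ 11 (mod 17).
Check: 4·11 = 44 = 2·17 + 10.

11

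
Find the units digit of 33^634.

Last digits of 3^n: 3, 9, 7, 1 (period 4).
634 leaves remainder 2 on division by 4, so 33^634 ends in 9.

9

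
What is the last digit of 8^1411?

2

Powers of 8 mod 10 repeat with period 4: 8, 4, 2, 6.
1411 mod 4 = 3, so the last digit matches 8^3 = 2.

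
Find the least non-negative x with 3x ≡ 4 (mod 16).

12

The inverse of 3 mod 16 is 11 (since 3·11 = 33 ≡ 1).
Multiplying both sides by 11: x ≡ 11·4 = 44 ≡ 12 (mod 16).
Check: 3·12 = 36 = 2·16 + 4.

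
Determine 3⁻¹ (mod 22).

15

22 = 7·3 + 1
3 = 3·1 + 0
Back-substituting gives 3·15 ≡ 1 (mod 22).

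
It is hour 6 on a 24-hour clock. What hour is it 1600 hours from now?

1600 mod 24 = 16 (since 66·24 = 1584).
(6 + 16) mod 24 = 22.

22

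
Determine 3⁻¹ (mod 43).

29

43 = 14·3 + 1
3 = 3·1 + 0
Back-substituting gives 3·29 ≡ 1 (mod 43).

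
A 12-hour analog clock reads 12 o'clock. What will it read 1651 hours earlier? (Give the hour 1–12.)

1651 − 137·12 = 7, so 1651 ≡ 7 (mod 12).
12 − 7 → 5 on a 12-hour dial.

5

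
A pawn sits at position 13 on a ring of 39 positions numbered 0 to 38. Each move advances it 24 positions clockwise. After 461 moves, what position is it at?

461·24 = 11064.
11064 = 283·39 + 27, so 11064 mod 39 = 27.
(13 + 27) mod 39 = 1.

1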